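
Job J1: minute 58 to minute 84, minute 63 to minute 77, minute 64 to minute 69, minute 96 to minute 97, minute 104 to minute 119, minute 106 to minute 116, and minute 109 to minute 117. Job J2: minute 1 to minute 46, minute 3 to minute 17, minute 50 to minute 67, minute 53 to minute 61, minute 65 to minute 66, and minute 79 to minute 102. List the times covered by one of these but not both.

minute 1 to minute 46, minute 50 to minute 58, minute 67 to minute 79, minute 84 to minute 96, minute 97 to minute 102, minute 104 to minute 119

First set merges to minute 58 to minute 84, minute 96 to minute 97, minute 104 to minute 119.
Second set merges to minute 1 to minute 46, minute 50 to minute 67, minute 79 to minute 102.
A \ B = minute 67 to minute 79, minute 104 to minute 119.
B \ A = minute 1 to minute 46, minute 50 to minute 58, minute 84 to minute 96, minute 97 to minute 102.
Union of the two gives the symmetric difference.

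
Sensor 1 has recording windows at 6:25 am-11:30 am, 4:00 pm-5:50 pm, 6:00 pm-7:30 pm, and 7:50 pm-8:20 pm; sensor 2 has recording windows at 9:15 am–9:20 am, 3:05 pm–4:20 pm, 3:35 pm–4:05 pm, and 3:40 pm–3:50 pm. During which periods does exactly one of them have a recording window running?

Merge the second list: 9:15 am–9:20 am, 3:05 pm–4:20 pm.
Only in the first: 6:25 am–9:15 am, 9:20 am–11:30 am, 4:20 pm–5:50 pm, 6:00 pm–7:30 pm, 7:50 pm–8:20 pm.
Only in the second: 3:05 pm–4:00 pm.
Together these are the periods covered by exactly one.

6:25 am–9:15 am, 9:20 am–11:30 am, 3:05 pm–4:00 pm, 4:20 pm–5:50 pm, 6:00 pm–7:30 pm, 7:50 pm–8:20 pm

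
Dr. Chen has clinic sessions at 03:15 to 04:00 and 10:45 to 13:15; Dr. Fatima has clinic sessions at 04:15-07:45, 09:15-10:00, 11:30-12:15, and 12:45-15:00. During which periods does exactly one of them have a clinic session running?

03:15–04:00, 04:15–07:45, 09:15–10:00, 10:45–11:30, 12:15–12:45, 13:15–15:00

A but not B: 03:15–04:00, 10:45–11:30, 12:15–12:45.
B but not A: 04:15–07:45, 09:15–10:00, 13:15–15:00.
Combining gives A △ B.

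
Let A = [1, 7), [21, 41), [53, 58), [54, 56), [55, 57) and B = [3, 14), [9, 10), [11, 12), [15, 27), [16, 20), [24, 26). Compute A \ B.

[1, 3) ∪ [27, 41) ∪ [53, 58)

A, merged: [1, 7), [21, 41), [53, 58).
B, merged: [3, 14), [15, 27).
[1, 7) minus B → [1, 3).
[21, 41) minus B → [27, 41).
[53, 58): no B overlap → unchanged.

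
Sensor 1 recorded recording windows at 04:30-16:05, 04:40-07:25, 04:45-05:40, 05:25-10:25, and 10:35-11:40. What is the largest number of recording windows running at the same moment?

4

Walk the sorted start/end points keeping a running depth.
The depth first hits 4 at 05:25.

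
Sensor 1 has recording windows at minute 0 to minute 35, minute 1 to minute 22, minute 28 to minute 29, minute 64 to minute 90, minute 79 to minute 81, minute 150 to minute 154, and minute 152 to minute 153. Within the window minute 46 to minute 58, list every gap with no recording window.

Covered (merged): minute 0 to minute 35, minute 64 to minute 90, minute 150 to minute 154.
Uncovered inside minute 46 to minute 58: minute 46 to minute 58.

minute 46 to minute 58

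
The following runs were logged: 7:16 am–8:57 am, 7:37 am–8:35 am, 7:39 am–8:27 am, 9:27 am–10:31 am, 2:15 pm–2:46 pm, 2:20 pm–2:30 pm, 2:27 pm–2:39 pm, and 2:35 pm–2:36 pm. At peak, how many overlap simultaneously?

3

At 7:39 am, 3 of the intervals are simultaneously active.
No point has more.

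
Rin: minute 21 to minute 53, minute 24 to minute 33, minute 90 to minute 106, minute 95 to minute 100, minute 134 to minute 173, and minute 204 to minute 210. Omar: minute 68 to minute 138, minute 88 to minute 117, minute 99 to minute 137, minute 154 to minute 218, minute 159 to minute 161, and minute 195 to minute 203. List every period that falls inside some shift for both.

minute 90 to minute 106, minute 134 to minute 138, minute 154 to minute 173, minute 204 to minute 210

A, merged: minute 21 to minute 53, minute 90 to minute 106, minute 134 to minute 173, minute 204 to minute 210.
B, merged: minute 68 to minute 138, minute 154 to minute 218.
minute 21 to minute 53: no overlap with the second set.
minute 90 to minute 106 meets the second set on minute 90 to minute 106.
minute 134 to minute 173 meets the second set on minute 134 to minute 138, minute 154 to minute 173.
minute 204 to minute 210 meets the second set on minute 204 to minute 210.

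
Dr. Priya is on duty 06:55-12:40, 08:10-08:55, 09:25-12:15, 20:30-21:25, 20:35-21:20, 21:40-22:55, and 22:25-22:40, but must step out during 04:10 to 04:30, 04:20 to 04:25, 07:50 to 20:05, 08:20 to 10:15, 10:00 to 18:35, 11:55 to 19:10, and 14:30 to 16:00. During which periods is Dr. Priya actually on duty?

06:55–07:50, 20:30–21:25, 21:40–22:55

A, merged: 06:55–12:40, 20:30–21:25, 21:40–22:55.
B, merged: 04:10–04:30, 07:50–20:05.
06:55–12:40 \ B = 06:55–07:50.
20:30–21:25: nothing removed.
21:40–22:55: nothing removed.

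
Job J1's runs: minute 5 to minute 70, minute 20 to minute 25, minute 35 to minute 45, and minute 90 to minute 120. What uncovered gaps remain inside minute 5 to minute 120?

After merging, the occupied span is minute 5 to minute 70, minute 90 to minute 120.
Uncovered inside minute 5 to minute 120: minute 70 to minute 90.

minute 70 to minute 90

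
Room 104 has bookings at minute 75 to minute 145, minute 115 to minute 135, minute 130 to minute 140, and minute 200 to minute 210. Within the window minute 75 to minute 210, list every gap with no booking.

Covered (merged): minute 75 to minute 145, minute 200 to minute 210.
Complement within minute 75 to minute 210: minute 145 to minute 200.

minute 145 to minute 200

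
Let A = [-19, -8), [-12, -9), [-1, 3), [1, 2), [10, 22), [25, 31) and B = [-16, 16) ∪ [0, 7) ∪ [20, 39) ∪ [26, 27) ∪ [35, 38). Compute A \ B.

First set merges to [-19, -8), [-1, 3), [10, 22), [25, 31).
Second set merges to [-16, 16), [20, 39).
[-19, -8) minus B → [-19, -16).
[-1, 3): fully covered by B → removed.
[10, 22) minus B → [16, 20).
[25, 31): fully covered by B → removed.

[-19, -16) ∪ [16, 20)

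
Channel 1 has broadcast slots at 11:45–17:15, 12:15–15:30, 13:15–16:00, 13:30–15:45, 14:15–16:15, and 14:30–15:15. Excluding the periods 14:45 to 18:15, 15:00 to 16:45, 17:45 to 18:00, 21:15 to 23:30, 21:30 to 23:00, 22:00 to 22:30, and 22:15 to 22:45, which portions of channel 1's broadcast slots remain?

11:45–14:45

A, merged: 11:45–17:15.
B, merged: 14:45–18:15, 21:15–23:30.
11:45–17:15 \ B = 11:45–14:45.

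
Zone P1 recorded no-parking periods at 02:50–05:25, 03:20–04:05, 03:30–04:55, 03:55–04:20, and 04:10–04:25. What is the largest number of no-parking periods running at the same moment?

At 03:55, 4 of the intervals are simultaneously active.
No point has more.

4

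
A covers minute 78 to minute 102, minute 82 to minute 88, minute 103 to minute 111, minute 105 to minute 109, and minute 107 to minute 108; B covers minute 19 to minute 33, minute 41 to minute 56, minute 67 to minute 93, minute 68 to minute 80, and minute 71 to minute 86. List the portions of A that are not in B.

minute 93 to minute 102, minute 103 to minute 111

Merge the first list: minute 78 to minute 102, minute 103 to minute 111.
Merge the second list: minute 19 to minute 33, minute 41 to minute 56, minute 67 to minute 93.
minute 78 to minute 102 with B removed leaves minute 93 to minute 102.
minute 103 to minute 111 is untouched.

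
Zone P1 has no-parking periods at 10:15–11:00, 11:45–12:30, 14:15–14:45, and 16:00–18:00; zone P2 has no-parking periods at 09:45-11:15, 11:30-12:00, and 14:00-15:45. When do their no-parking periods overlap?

10:15–11:00, 11:45–12:00, 14:15–14:45

10:15–11:00 ∩ B → 10:15–11:00.
11:45–12:30 ∩ B → 11:45–12:00.
14:15–14:45 ∩ B → 14:15–14:45.
16:00–18:00 meets no B interval.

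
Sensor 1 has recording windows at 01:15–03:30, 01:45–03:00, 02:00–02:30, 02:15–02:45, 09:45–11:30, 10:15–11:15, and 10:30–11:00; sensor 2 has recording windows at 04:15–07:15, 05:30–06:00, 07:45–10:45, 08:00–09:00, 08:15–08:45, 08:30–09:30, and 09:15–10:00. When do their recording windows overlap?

09:45-10:45

Merge the first list: 01:15-03:30, 09:45-11:30.
Merge the second list: 04:15-07:15, 07:45-10:45.
01:15-03:30: no overlap with the second set.
09:45-11:30 meets the second set on 09:45-10:45.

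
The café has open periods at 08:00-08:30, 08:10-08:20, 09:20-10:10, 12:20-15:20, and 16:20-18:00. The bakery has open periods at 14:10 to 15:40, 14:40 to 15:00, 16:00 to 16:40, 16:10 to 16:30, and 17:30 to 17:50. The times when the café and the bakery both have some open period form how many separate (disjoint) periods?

3

First set merges to 08:00-08:30, 09:20-10:10, 12:20-15:20, 16:20-18:00.
Second set merges to 14:10-15:40, 16:00-16:40, 17:30-17:50.
A ∩ B = 14:10-15:20, 16:20-16:40, 17:30-17:50.
That is 3 disjoint pieces.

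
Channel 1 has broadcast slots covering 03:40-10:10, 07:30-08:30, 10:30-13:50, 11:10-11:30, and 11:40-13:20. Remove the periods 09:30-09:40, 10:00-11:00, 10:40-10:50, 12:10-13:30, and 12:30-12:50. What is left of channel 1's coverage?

A, merged: 03:40-10:10, 10:30-13:50.
B, merged: 09:30-09:40, 10:00-11:00, 12:10-13:30.
03:40-10:10 \ B = 03:40-09:30, 09:40-10:00.
10:30-13:50 \ B = 11:00-12:10, 13:30-13:50.

03:40-09:30, 09:40-10:00, 11:00-12:10, 13:30-13:50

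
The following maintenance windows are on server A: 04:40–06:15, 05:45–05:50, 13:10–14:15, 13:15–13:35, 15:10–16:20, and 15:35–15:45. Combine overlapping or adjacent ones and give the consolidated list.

04:40–06:15, 13:10–14:15, 15:10–16:20

05:45–05:50 overlaps/touches 04:40–06:15 → extend to 04:40–06:15.
13:10–14:15 is disjoint → start new block.
13:15–13:35 overlaps/touches 13:10–14:15 → extend to 13:10–14:15.
15:10–16:20 is disjoint → start new block.
15:35–15:45 overlaps/touches 15:10–16:20 → extend to 15:10–16:20.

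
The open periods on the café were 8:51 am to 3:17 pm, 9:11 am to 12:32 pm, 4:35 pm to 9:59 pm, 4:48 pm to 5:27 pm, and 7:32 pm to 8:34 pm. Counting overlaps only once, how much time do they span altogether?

Merged: 8:51 am-3:17 pm, 4:35 pm-9:59 pm.
Lengths: 6 h 26 min + 5 h 24 min = 11 h 50 min.

11 h 50 min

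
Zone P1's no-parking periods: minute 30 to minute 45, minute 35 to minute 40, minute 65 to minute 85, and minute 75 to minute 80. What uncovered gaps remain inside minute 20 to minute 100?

Covered (merged): minute 30 to minute 45, minute 65 to minute 85.
Gaps within minute 20 to minute 100: minute 20 to minute 30, minute 45 to minute 65, minute 85 to minute 100.

minute 20 to minute 30, minute 45 to minute 65, minute 85 to minute 100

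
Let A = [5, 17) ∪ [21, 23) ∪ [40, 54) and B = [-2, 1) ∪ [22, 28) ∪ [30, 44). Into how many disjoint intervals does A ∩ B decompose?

A ∩ B = [22, 23), [40, 44).
That is 2 disjoint pieces.

2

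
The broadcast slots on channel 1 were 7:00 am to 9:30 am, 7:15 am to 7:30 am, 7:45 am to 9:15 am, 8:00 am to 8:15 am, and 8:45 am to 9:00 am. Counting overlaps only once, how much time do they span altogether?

2 h 30 min

Merged: 7:00 am–9:30 am.
Length: 2 h 30 min.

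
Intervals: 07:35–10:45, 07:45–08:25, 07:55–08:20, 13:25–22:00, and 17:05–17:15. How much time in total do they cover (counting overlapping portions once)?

11 h 45 min

Merged: 07:35-10:45, 13:25-22:00.
Lengths: 3 h 10 min + 8 h 35 min = 11 h 45 min.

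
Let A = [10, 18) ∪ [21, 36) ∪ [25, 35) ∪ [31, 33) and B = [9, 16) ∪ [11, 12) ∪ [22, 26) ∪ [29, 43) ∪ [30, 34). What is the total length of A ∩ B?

A, merged: [10, 18), [21, 36).
B, merged: [9, 16), [22, 26), [29, 43).
A ∩ B = [10, 16), [22, 26), [29, 36).
Total: 6 + 4 + 7 = 17.

17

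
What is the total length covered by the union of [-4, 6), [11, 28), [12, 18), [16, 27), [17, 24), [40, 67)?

Merged: [-4, 6), [11, 28), [40, 67).
Lengths: 10 + 17 + 27 = 54.

54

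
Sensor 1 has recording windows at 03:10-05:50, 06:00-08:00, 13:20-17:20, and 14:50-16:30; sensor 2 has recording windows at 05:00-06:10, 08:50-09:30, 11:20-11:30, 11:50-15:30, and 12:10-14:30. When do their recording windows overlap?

A, merged: 03:10–05:50, 06:00–08:00, 13:20–17:20.
B, merged: 05:00–06:10, 08:50–09:30, 11:20–11:30, 11:50–15:30.
03:10–05:50 meets the second set on 05:00–05:50.
06:00–08:00 meets the second set on 06:00–06:10.
13:20–17:20 meets the second set on 13:20–15:30.

05:00–05:50, 06:00–06:10, 13:20–15:30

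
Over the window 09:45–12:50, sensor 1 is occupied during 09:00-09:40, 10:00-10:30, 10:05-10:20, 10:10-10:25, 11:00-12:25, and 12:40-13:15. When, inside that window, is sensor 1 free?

Covered (merged): 09:00–09:40, 10:00–10:30, 11:00–12:25, 12:40–13:15.
Gaps within 09:45–12:50: 09:45–10:00, 10:30–11:00, 12:25–12:40.

09:45–10:00, 10:30–11:00, 12:25–12:40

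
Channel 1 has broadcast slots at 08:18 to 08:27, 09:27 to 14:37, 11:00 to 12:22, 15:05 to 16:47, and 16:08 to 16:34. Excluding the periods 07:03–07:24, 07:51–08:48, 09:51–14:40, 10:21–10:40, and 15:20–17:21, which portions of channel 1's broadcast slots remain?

09:27–09:51, 15:05–15:20

A, merged: 08:18–08:27, 09:27–14:37, 15:05–16:47.
B, merged: 07:03–07:24, 07:51–08:48, 09:51–14:40, 15:20–17:21.
08:18–08:27: fully covered by B → removed.
09:27–14:37 minus B → 09:27–09:51.
15:05–16:47 minus B → 15:05–15:20.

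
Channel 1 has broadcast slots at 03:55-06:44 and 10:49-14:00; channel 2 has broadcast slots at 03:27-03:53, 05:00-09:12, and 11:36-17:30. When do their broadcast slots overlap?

03:55–06:44 overlaps B on 05:00–06:44.
10:49–14:00 overlaps B on 11:36–14:00.

05:00–06:44, 11:36–14:00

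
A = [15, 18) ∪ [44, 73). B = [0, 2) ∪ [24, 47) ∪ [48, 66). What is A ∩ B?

[44, 47) ∪ [48, 66)

[15, 18): no overlap with the second set.
[44, 73) meets the second set on [44, 47), [48, 66).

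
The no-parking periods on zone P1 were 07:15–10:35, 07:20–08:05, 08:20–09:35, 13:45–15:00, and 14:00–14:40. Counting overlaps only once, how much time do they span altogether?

Merged: 07:15-10:35, 13:45-15:00.
Lengths: 3 h 20 min + 1 h 15 min = 4 h 35 min.

4 h 35 min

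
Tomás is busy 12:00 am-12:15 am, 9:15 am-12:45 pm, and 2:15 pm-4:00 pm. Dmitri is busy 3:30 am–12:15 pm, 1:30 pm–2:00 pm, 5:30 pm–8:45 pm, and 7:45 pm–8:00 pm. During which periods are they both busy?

Merge the second list: 3:30 am-12:15 pm, 1:30 pm-2:00 pm, 5:30 pm-8:45 pm.
12:00 am-12:15 am: no overlap with the second set.
9:15 am-12:45 pm meets the second set on 9:15 am-12:15 pm.
2:15 pm-4:00 pm: no overlap with the second set.

9:15 am-12:15 pm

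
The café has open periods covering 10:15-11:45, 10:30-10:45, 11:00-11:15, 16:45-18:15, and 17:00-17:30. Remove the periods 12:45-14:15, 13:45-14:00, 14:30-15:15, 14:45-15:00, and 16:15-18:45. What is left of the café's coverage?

Merge the first list: 10:15–11:45, 16:45–18:15.
Merge the second list: 12:45–14:15, 14:30–15:15, 16:15–18:45.
10:15–11:45: nothing removed.
16:45–18:15: entirely removed.

10:15–11:45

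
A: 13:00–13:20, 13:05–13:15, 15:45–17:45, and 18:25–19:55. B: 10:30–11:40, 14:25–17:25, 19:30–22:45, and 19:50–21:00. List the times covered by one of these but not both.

10:30–11:40, 13:00–13:20, 14:25–15:45, 17:25–17:45, 18:25–19:30, 19:55–22:45

First set merges to 13:00–13:20, 15:45–17:45, 18:25–19:55.
Second set merges to 10:30–11:40, 14:25–17:25, 19:30–22:45.
A \ B = 13:00–13:20, 17:25–17:45, 18:25–19:30.
B \ A = 10:30–11:40, 14:25–15:45, 19:55–22:45.
Union of the two gives the symmetric difference.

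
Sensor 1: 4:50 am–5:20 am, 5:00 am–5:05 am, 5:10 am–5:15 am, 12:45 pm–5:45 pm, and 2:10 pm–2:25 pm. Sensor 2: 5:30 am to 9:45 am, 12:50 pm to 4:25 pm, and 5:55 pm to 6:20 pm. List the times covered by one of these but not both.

A, merged: 4:50 am–5:20 am, 12:45 pm–5:45 pm.
A \ B = 4:50 am–5:20 am, 12:45 pm–12:50 pm, 4:25 pm–5:45 pm.
B \ A = 5:30 am–9:45 am, 5:55 pm–6:20 pm.
Union of the two gives the symmetric difference.

4:50 am–5:20 am, 5:30 am–9:45 am, 12:45 pm–12:50 pm, 4:25 pm–5:45 pm, 5:55 pm–6:20 pm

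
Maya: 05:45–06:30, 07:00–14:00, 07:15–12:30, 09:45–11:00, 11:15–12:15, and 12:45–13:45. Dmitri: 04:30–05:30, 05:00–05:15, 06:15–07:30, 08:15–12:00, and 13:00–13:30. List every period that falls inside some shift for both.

A, merged: 05:45–06:30, 07:00–14:00.
B, merged: 04:30–05:30, 06:15–07:30, 08:15–12:00, 13:00–13:30.
05:45–06:30 overlaps B on 06:15–06:30.
07:00–14:00 overlaps B on 07:00–07:30, 08:15–12:00, 13:00–13:30.

06:15–06:30, 07:00–07:30, 08:15–12:00, 13:00–13:30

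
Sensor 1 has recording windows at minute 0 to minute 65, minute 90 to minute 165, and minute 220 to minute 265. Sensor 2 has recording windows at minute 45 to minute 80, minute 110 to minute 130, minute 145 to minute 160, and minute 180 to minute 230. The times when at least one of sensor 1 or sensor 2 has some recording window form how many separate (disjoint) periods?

A ∪ B = minute 0 to minute 80, minute 90 to minute 165, minute 180 to minute 265.
That is 3 disjoint pieces.

3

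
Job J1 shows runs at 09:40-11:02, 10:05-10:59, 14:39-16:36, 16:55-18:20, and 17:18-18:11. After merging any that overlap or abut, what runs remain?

09:40–11:02, 14:39–16:36, 16:55–18:20

10:05–10:59 overlaps/touches 09:40–11:02 → extend to 09:40–11:02.
14:39–16:36 is disjoint → start new block.
16:55–18:20 is disjoint → start new block.
17:18–18:11 overlaps/touches 16:55–18:20 → extend to 16:55–18:20.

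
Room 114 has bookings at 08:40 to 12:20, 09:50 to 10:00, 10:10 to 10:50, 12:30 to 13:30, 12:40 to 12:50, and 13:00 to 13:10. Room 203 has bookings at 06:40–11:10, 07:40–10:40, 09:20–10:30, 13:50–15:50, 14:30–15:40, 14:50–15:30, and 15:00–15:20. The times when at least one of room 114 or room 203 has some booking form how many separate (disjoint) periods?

3

Merge the first list: 08:40–12:20, 12:30–13:30.
Merge the second list: 06:40–11:10, 13:50–15:50.
A ∪ B = 06:40–12:20, 12:30–13:30, 13:50–15:50.
That is 3 disjoint pieces.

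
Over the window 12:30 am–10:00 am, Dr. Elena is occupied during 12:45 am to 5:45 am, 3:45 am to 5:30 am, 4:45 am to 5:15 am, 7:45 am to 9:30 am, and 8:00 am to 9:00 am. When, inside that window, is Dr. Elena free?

After merging, the occupied span is 12:45 am-5:45 am, 7:45 am-9:30 am.
Gaps within 12:30 am-10:00 am: 12:30 am-12:45 am, 5:45 am-7:45 am, 9:30 am-10:00 am.

12:30 am-12:45 am, 5:45 am-7:45 am, 9:30 am-10:00 am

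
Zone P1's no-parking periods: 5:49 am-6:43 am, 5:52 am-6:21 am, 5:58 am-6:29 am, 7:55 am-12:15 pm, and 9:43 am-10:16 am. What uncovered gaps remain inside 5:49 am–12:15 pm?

6:43 am–7:55 am

After merging, the occupied span is 5:49 am–6:43 am, 7:55 am–12:15 pm.
Complement within 5:49 am–12:15 pm: 6:43 am–7:55 am.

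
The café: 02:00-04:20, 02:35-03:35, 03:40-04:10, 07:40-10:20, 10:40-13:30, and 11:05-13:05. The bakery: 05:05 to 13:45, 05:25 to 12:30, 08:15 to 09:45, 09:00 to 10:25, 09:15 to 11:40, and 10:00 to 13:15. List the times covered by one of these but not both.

First set merges to 02:00–04:20, 07:40–10:20, 10:40–13:30.
Second set merges to 05:05–13:45.
A \ B = 02:00–04:20.
B \ A = 05:05–07:40, 10:20–10:40, 13:30–13:45.
Union of the two gives the symmetric difference.

02:00–04:20, 05:05–07:40, 10:20–10:40, 13:30–13:45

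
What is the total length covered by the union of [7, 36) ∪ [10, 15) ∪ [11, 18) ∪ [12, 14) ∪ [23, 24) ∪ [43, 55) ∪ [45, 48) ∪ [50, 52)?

41

Merged: [7, 36), [43, 55).
Lengths: 29 + 12 = 41.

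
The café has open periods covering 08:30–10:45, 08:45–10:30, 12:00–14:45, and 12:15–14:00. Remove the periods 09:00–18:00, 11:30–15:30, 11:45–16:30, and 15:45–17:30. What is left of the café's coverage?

A, merged: 08:30–10:45, 12:00–14:45.
B, merged: 09:00–18:00.
08:30–10:45 with B removed leaves 08:30–09:00.
12:00–14:45 lies entirely inside B → drops out.

08:30–09:00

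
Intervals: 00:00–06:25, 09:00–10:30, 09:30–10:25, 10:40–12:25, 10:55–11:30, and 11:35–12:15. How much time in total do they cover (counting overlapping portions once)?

Merged: 00:00-06:25, 09:00-10:30, 10:40-12:25.
Lengths: 6 h 25 min + 1 h 30 min + 1 h 45 min = 9 h 40 min.

9 h 40 min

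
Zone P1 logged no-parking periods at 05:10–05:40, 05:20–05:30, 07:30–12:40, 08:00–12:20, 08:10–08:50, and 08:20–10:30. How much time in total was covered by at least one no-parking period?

5 h 40 min

Merged: 05:10–05:40, 07:30–12:40.
Lengths: 30 min + 5 h 10 min = 5 h 40 min.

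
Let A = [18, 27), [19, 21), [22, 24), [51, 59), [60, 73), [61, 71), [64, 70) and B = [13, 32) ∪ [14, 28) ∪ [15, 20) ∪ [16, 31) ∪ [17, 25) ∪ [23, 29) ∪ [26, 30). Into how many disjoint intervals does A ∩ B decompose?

Merge the first list: [18, 27), [51, 59), [60, 73).
Merge the second list: [13, 32).
A ∩ B = [18, 27).
That is 1 disjoint piece.

1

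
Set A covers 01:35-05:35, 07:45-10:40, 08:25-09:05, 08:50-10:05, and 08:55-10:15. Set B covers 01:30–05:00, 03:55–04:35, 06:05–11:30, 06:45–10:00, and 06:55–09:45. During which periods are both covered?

Merge the first list: 01:35-05:35, 07:45-10:40.
Merge the second list: 01:30-05:00, 06:05-11:30.
01:35-05:35 meets the second set on 01:35-05:00.
07:45-10:40 meets the second set on 07:45-10:40.

01:35-05:00, 07:45-10:40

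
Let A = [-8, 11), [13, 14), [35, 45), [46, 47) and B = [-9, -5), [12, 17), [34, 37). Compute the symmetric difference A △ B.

[-9, -8) ∪ [-5, 11) ∪ [12, 13) ∪ [14, 17) ∪ [34, 35) ∪ [37, 45) ∪ [46, 47)

A \ B = [-5, 11), [37, 45), [46, 47).
B \ A = [-9, -8), [12, 13), [14, 17), [34, 35).
Union of the two gives the symmetric difference.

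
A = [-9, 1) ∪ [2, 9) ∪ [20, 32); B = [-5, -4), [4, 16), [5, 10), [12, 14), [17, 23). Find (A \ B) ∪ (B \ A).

Merge the second list: [-5, -4), [4, 16), [17, 23).
A \ B = [-9, -5), [-4, 1), [2, 4), [23, 32).
B \ A = [9, 16), [17, 20).
Union of the two gives the symmetric difference.

[-9, -5) ∪ [-4, 1) ∪ [2, 4) ∪ [9, 16) ∪ [17, 20) ∪ [23, 32)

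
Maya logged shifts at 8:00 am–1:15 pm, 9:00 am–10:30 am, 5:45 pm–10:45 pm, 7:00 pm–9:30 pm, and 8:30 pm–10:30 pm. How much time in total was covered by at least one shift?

10 h 15 min

Merged: 8:00 am–1:15 pm, 5:45 pm–10:45 pm.
Lengths: 5 h 15 min + 5 h = 10 h 15 min.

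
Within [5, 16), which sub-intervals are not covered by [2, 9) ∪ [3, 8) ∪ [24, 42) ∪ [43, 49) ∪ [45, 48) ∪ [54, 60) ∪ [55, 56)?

Covered (merged): [2, 9), [24, 42), [43, 49), [54, 60).
Uncovered inside [5, 16): [9, 16).

[9, 16)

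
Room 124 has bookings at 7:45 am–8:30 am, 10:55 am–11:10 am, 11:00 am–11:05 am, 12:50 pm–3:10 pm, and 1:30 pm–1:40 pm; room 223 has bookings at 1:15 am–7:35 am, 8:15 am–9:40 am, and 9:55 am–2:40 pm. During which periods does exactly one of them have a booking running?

1:15 am–7:35 am, 7:45 am–8:15 am, 8:30 am–9:40 am, 9:55 am–10:55 am, 11:10 am–12:50 pm, 2:40 pm–3:10 pm

First set merges to 7:45 am–8:30 am, 10:55 am–11:10 am, 12:50 pm–3:10 pm.
Only in the first: 7:45 am–8:15 am, 2:40 pm–3:10 pm.
Only in the second: 1:15 am–7:35 am, 8:30 am–9:40 am, 9:55 am–10:55 am, 11:10 am–12:50 pm.
Together these are the periods covered by exactly one.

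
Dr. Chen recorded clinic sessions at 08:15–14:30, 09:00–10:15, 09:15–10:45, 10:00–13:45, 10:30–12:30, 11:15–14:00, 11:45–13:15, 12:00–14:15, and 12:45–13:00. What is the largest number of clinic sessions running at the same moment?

6

Sweep endpoints in order; track running count of active intervals.
Peak of 6 reached at 12:00.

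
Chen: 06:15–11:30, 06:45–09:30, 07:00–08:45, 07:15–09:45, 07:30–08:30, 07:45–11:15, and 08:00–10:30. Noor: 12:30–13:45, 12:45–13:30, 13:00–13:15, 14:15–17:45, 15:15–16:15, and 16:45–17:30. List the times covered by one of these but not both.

A, merged: 06:15-11:30.
B, merged: 12:30-13:45, 14:15-17:45.
A \ B = 06:15-11:30.
B \ A = 12:30-13:45, 14:15-17:45.
Union of the two gives the symmetric difference.

06:15-11:30, 12:30-13:45, 14:15-17:45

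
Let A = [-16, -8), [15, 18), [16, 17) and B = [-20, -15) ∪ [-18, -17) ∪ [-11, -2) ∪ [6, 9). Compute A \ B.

A, merged: [-16, -8), [15, 18).
B, merged: [-20, -15), [-11, -2), [6, 9).
[-16, -8) with B removed leaves [-15, -11).
[15, 18) is untouched.

[-15, -11) ∪ [15, 18)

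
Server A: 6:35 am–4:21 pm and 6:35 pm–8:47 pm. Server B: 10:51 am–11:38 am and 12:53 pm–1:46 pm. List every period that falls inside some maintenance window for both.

6:35 am-4:21 pm meets the second set on 10:51 am-11:38 am, 12:53 pm-1:46 pm.
6:35 pm-8:47 pm: no overlap with the second set.

10:51 am-11:38 am, 12:53 pm-1:46 pm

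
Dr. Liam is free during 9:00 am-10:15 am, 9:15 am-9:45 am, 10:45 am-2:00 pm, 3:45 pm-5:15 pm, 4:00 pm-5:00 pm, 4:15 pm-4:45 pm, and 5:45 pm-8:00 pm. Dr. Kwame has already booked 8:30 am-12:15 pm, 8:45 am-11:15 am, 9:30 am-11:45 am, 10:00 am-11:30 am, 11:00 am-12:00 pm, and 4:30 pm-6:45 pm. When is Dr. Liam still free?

12:15 pm-2:00 pm, 3:45 pm-4:30 pm, 6:45 pm-8:00 pm

A, merged: 9:00 am-10:15 am, 10:45 am-2:00 pm, 3:45 pm-5:15 pm, 5:45 pm-8:00 pm.
B, merged: 8:30 am-12:15 pm, 4:30 pm-6:45 pm.
9:00 am-10:15 am: entirely removed.
10:45 am-2:00 pm \ B = 12:15 pm-2:00 pm.
3:45 pm-5:15 pm \ B = 3:45 pm-4:30 pm.
5:45 pm-8:00 pm \ B = 6:45 pm-8:00 pm.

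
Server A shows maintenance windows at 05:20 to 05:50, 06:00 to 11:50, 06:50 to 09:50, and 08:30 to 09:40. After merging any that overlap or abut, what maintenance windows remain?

06:00–11:50 is disjoint → start new block.
06:50–09:50 overlaps/touches 06:00–11:50 → extend to 06:00–11:50.
08:30–09:40 overlaps/touches 06:00–11:50 → extend to 06:00–11:50.

05:20–05:50, 06:00–11:50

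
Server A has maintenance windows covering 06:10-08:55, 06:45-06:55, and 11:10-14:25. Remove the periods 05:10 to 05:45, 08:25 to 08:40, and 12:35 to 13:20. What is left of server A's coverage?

First set merges to 06:10-08:55, 11:10-14:25.
06:10-08:55 \ B = 06:10-08:25, 08:40-08:55.
11:10-14:25 \ B = 11:10-12:35, 13:20-14:25.

06:10-08:25, 08:40-08:55, 11:10-12:35, 13:20-14:25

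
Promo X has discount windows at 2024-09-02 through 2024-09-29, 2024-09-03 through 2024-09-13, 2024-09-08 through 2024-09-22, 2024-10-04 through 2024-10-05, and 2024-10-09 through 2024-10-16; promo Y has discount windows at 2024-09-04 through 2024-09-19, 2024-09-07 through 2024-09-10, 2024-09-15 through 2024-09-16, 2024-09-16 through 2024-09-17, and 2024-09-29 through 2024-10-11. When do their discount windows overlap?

First set merges to 2024-09-02 through 2024-09-29, 2024-10-04 through 2024-10-05, 2024-10-09 through 2024-10-16.
Second set merges to 2024-09-04 through 2024-09-19, 2024-09-29 through 2024-10-11.
2024-09-02 through 2024-09-29 overlaps B on 2024-09-04 through 2024-09-19, 2024-09-29 through 2024-09-29.
2024-10-04 through 2024-10-05 overlaps B on 2024-10-04 through 2024-10-05.
2024-10-09 through 2024-10-16 overlaps B on 2024-10-09 through 2024-10-11.

2024-09-04 through 2024-09-19, 2024-09-29 through 2024-09-29, 2024-10-04 through 2024-10-05, 2024-10-09 through 2024-10-11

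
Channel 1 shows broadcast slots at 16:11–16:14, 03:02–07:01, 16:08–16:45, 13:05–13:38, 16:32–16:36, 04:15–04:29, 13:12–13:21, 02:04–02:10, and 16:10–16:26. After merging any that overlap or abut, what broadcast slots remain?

Sort by start: 02:04–02:10, 03:02–07:01, 04:15–04:29, 13:05–13:38, 13:12–13:21, 16:08–16:45, 16:10–16:26, 16:11–16:14, 16:32–16:36.
03:02–07:01 is disjoint → start new block.
04:15–04:29 overlaps/touches 03:02–07:01 → extend to 03:02–07:01.
13:05–13:38 is disjoint → start new block.
13:12–13:21 overlaps/touches 13:05–13:38 → extend to 13:05–13:38.
16:08–16:45 is disjoint → start new block.
16:10–16:26 overlaps/touches 16:08–16:45 → extend to 16:08–16:45.
16:11–16:14 overlaps/touches 16:08–16:45 → extend to 16:08–16:45.
16:32–16:36 overlaps/touches 16:08–16:45 → extend to 16:08–16:45.

02:04–02:10, 03:02–07:01, 13:05–13:38, 16:08–16:45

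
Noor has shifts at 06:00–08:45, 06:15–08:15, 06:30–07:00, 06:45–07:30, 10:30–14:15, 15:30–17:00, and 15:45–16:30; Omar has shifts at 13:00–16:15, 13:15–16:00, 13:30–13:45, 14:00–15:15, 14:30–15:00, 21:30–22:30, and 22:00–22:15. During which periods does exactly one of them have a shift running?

06:00–08:45, 10:30–13:00, 14:15–15:30, 16:15–17:00, 21:30–22:30

A, merged: 06:00–08:45, 10:30–14:15, 15:30–17:00.
B, merged: 13:00–16:15, 21:30–22:30.
A but not B: 06:00–08:45, 10:30–13:00, 16:15–17:00.
B but not A: 14:15–15:30, 21:30–22:30.
Combining gives A △ B.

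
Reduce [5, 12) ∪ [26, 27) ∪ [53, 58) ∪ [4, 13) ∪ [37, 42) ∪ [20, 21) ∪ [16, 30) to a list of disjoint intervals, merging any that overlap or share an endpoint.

[4, 13) ∪ [16, 30) ∪ [37, 42) ∪ [53, 58)

Sort by start: [4, 13), [5, 12), [16, 30), [20, 21), [26, 27), [37, 42), [53, 58).
[5, 12) overlaps/touches [4, 13) → extend to [4, 13).
[16, 30) is disjoint → start new block.
[20, 21) overlaps/touches [16, 30) → extend to [16, 30).
[26, 27) overlaps/touches [16, 30) → extend to [16, 30).
[37, 42) is disjoint → start new block.
[53, 58) is disjoint → start new block.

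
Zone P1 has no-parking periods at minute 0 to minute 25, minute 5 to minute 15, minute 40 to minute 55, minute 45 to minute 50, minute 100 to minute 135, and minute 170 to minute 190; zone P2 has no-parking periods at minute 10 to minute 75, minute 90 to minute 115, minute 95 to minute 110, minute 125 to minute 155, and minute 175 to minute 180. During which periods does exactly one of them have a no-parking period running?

Merge the first list: minute 0 to minute 25, minute 40 to minute 55, minute 100 to minute 135, minute 170 to minute 190.
Merge the second list: minute 10 to minute 75, minute 90 to minute 115, minute 125 to minute 155, minute 175 to minute 180.
A \ B = minute 0 to minute 10, minute 115 to minute 125, minute 170 to minute 175, minute 180 to minute 190.
B \ A = minute 25 to minute 40, minute 55 to minute 75, minute 90 to minute 100, minute 135 to minute 155.
Union of the two gives the symmetric difference.

minute 0 to minute 10, minute 25 to minute 40, minute 55 to minute 75, minute 90 to minute 100, minute 115 to minute 125, minute 135 to minute 155, minute 170 to minute 175, minute 180 to minute 190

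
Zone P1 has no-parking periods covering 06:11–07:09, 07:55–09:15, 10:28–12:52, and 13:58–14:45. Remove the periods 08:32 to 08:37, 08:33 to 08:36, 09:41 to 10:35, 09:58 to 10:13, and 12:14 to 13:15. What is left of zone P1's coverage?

Merge the second list: 08:32–08:37, 09:41–10:35, 12:14–13:15.
06:11–07:09 is untouched.
07:55–09:15 with B removed leaves 07:55–08:32, 08:37–09:15.
10:28–12:52 with B removed leaves 10:35–12:14.
13:58–14:45 is untouched.

06:11–07:09, 07:55–08:32, 08:37–09:15, 10:35–12:14, 13:58–14:45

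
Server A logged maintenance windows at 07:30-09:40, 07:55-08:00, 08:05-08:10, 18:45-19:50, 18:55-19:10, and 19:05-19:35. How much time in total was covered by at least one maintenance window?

3 h 15 min

Merged: 07:30–09:40, 18:45–19:50.
Lengths: 2 h 10 min + 1 h 5 min = 3 h 15 min.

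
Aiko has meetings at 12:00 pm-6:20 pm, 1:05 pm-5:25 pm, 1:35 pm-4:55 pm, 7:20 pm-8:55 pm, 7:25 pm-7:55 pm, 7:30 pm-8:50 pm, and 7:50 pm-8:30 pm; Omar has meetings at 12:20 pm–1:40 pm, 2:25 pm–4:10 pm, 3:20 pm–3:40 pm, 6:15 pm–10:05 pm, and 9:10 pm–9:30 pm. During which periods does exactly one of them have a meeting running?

A, merged: 12:00 pm–6:20 pm, 7:20 pm–8:55 pm.
B, merged: 12:20 pm–1:40 pm, 2:25 pm–4:10 pm, 6:15 pm–10:05 pm.
A \ B = 12:00 pm–12:20 pm, 1:40 pm–2:25 pm, 4:10 pm–6:15 pm.
B \ A = 6:20 pm–7:20 pm, 8:55 pm–10:05 pm.
Union of the two gives the symmetric difference.

12:00 pm–12:20 pm, 1:40 pm–2:25 pm, 4:10 pm–6:15 pm, 6:20 pm–7:20 pm, 8:55 pm–10:05 pm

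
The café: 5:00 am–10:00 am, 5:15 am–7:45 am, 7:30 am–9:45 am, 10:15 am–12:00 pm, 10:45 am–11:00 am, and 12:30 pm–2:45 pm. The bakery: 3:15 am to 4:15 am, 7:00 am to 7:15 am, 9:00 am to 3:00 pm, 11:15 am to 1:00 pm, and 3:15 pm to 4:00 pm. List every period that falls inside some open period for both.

A, merged: 5:00 am–10:00 am, 10:15 am–12:00 pm, 12:30 pm–2:45 pm.
B, merged: 3:15 am–4:15 am, 7:00 am–7:15 am, 9:00 am–3:00 pm, 3:15 pm–4:00 pm.
5:00 am–10:00 am meets the second set on 7:00 am–7:15 am, 9:00 am–10:00 am.
10:15 am–12:00 pm meets the second set on 10:15 am–12:00 pm.
12:30 pm–2:45 pm meets the second set on 12:30 pm–2:45 pm.

7:00 am–7:15 am, 9:00 am–10:00 am, 10:15 am–12:00 pm, 12:30 pm–2:45 pm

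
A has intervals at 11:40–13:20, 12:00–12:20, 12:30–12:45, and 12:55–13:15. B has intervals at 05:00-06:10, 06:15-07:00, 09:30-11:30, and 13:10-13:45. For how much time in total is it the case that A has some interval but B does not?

Merge the first list: 11:40–13:20.
A \ B = 11:40–13:10.
Total: 1 h 30 min.

1 h 30 min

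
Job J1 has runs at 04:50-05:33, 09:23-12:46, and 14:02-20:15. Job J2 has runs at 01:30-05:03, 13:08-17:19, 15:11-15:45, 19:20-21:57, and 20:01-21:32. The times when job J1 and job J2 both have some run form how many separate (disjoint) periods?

3

Merge the second list: 01:30-05:03, 13:08-17:19, 19:20-21:57.
A ∩ B = 04:50-05:03, 14:02-17:19, 19:20-20:15.
That is 3 disjoint pieces.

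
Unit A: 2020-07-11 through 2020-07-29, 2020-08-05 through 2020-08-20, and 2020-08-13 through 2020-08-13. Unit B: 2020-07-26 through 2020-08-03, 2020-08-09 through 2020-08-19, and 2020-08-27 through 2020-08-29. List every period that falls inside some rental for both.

First set merges to 2020-07-11 through 2020-07-29, 2020-08-05 through 2020-08-20.
2020-07-11 through 2020-07-29 ∩ B → 2020-07-26 through 2020-07-29.
2020-08-05 through 2020-08-20 ∩ B → 2020-08-09 through 2020-08-19.

2020-07-26 through 2020-07-29, 2020-08-09 through 2020-08-19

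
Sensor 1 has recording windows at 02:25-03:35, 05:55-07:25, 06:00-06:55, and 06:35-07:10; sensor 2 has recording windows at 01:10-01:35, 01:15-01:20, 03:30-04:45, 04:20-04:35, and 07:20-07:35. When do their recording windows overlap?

03:30–03:35, 07:20–07:25

A, merged: 02:25–03:35, 05:55–07:25.
B, merged: 01:10–01:35, 03:30–04:45, 07:20–07:35.
02:25–03:35 overlaps B on 03:30–03:35.
05:55–07:25 overlaps B on 07:20–07:25.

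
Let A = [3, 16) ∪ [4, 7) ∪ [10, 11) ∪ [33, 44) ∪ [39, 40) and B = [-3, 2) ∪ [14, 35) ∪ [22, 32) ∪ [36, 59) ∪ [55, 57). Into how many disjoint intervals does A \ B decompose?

2

First set merges to [3, 16), [33, 44).
Second set merges to [-3, 2), [14, 35), [36, 59).
A \ B = [3, 14), [35, 36).
That is 2 disjoint pieces.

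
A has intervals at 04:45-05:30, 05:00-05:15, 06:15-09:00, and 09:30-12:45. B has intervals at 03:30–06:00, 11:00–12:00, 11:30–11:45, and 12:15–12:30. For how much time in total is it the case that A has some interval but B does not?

A, merged: 04:45–05:30, 06:15–09:00, 09:30–12:45.
B, merged: 03:30–06:00, 11:00–12:00, 12:15–12:30.
A \ B = 06:15–09:00, 09:30–11:00, 12:00–12:15, 12:30–12:45.
Total: 2 h 45 min + 1 h 30 min + 15 min + 15 min = 4 h 45 min.

4 h 45 min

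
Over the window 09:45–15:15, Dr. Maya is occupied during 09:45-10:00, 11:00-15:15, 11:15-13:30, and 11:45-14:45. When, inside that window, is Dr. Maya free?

10:00-11:00

The merged coverage is 09:45-10:00, 11:00-15:15.
Gaps within 09:45-15:15: 10:00-11:00.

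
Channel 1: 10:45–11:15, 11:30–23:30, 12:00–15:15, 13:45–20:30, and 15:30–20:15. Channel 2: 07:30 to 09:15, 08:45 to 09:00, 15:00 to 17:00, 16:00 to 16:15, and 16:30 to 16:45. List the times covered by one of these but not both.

Merge the first list: 10:45-11:15, 11:30-23:30.
Merge the second list: 07:30-09:15, 15:00-17:00.
Only in the first: 10:45-11:15, 11:30-15:00, 17:00-23:30.
Only in the second: 07:30-09:15.
Together these are the periods covered by exactly one.

07:30-09:15, 10:45-11:15, 11:30-15:00, 17:00-23:30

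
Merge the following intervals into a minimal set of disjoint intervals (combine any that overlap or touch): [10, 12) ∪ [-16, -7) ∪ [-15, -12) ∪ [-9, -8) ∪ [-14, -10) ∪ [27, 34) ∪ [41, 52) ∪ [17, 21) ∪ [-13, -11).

[-16, -7) ∪ [10, 12) ∪ [17, 21) ∪ [27, 34) ∪ [41, 52)

Sort by start: [-16, -7), [-15, -12), [-14, -10), [-13, -11), [-9, -8), [10, 12), [17, 21), [27, 34), [41, 52).
[-15, -12) overlaps/touches [-16, -7) → extend to [-16, -7).
[-14, -10) overlaps/touches [-16, -7) → extend to [-16, -7).
[-13, -11) overlaps/touches [-16, -7) → extend to [-16, -7).
[-9, -8) overlaps/touches [-16, -7) → extend to [-16, -7).
[10, 12) is disjoint → start new block.
[17, 21) is disjoint → start new block.
[27, 34) is disjoint → start new block.
[41, 52) is disjoint → start new block.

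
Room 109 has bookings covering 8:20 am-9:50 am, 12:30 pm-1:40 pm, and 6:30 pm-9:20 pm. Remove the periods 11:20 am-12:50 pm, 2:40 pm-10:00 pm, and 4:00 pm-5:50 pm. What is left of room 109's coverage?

8:20 am–9:50 am, 12:50 pm–1:40 pm

Second set merges to 11:20 am–12:50 pm, 2:40 pm–10:00 pm.
8:20 am–9:50 am: no B overlap → unchanged.
12:30 pm–1:40 pm minus B → 12:50 pm–1:40 pm.
6:30 pm–9:20 pm: fully covered by B → removed.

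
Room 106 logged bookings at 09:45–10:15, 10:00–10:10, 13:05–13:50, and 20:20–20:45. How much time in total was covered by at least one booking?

1 h 40 min

Merged: 09:45–10:15, 13:05–13:50, 20:20–20:45.
Lengths: 30 min + 45 min + 25 min = 1 h 40 min.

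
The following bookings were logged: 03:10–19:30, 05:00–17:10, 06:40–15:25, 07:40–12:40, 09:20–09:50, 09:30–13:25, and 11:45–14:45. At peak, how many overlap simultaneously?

Sweep endpoints in order; track running count of active intervals.
Peak of 6 reached at 09:30.

6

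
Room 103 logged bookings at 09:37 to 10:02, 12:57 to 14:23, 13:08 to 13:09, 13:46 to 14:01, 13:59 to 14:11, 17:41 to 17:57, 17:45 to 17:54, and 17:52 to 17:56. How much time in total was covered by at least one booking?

2 h 7 min

Merged: 09:37-10:02, 12:57-14:23, 17:41-17:57.
Lengths: 25 min + 1 h 26 min + 16 min = 2 h 7 min.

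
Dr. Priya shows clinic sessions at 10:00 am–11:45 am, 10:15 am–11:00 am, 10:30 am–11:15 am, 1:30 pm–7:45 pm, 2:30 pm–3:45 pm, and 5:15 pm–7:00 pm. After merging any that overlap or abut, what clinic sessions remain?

10:15 am–11:00 am overlaps/touches 10:00 am–11:45 am → extend to 10:00 am–11:45 am.
10:30 am–11:15 am overlaps/touches 10:00 am–11:45 am → extend to 10:00 am–11:45 am.
1:30 pm–7:45 pm is disjoint → start new block.
2:30 pm–3:45 pm overlaps/touches 1:30 pm–7:45 pm → extend to 1:30 pm–7:45 pm.
5:15 pm–7:00 pm overlaps/touches 1:30 pm–7:45 pm → extend to 1:30 pm–7:45 pm.

10:00 am–11:45 am, 1:30 pm–7:45 pm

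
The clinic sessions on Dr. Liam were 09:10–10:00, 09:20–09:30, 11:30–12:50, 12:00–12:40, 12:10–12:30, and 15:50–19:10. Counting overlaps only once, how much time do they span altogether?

Merged: 09:10-10:00, 11:30-12:50, 15:50-19:10.
Lengths: 50 min + 1 h 20 min + 3 h 20 min = 5 h 30 min.

5 h 30 min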